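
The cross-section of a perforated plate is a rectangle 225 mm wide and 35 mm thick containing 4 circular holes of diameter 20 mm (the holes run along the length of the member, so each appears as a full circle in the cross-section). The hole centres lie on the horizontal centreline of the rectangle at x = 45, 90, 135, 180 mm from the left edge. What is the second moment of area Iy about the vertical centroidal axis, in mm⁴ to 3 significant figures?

Iy ≈ 3.00 × 10⁷ mm⁴

Split into non-overlapping primitives; take the origin at the lower-left of the bounding box.
Plate: 225 × 35, A = 7 875 mm², x = 112.5 mm, Ī = 33 222 656 mm⁴.
Hole 1 (subtracted): ⌀20, A = 314.16 mm², x = 45 mm, Ī = 7 854 mm⁴.
Hole 2 (subtracted): ⌀20, A = 314.16 mm², x = 90 mm, Ī = 7 854 mm⁴.
Hole 3 (subtracted): ⌀20, A = 314.16 mm², x = 135 mm, Ī = 7 854 mm⁴.
Hole 4 (subtracted): ⌀20, A = 314.16 mm², x = 180 mm, Ī = 7 854 mm⁴.
By symmetry the centroid is at mid-width, x̄ = 112.5 mm.
Transfer each piece to the vertical centroidal axis using Ī + A·d² with d = x − 112.5:
  plate: d = 0 mm → contributes +33 222 656 mm⁴
  hole 1: d = -67.5 mm → contributes −1 439 242 mm⁴
  hole 2: d = -22.5 mm → contributes −166 897 mm⁴
  hole 3: d = 22.5 mm → contributes −166 897 mm⁴
  hole 4: d = 67.5 mm → contributes −1 439 242 mm⁴
Total I = 30 010 378 mm⁴.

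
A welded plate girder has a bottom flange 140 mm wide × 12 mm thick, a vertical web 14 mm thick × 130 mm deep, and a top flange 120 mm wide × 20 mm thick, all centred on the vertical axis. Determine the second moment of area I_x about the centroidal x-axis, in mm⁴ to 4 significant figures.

I_x ≈ 2.401 × 10⁷ mm⁴

Break the section into simple shapes (no overlaps), measuring from the bottom-left corner of the bounding box.
Bottom plate: 140 × 12, A = 1 680 mm², y = 6 mm, Ī = 20 160 mm⁴.
Web plate: 14 × 130, A = 1 820 mm², y = 77 mm, Ī = 2 563 167 mm⁴.
Top plate: 120 × 20, A = 2 400 mm², y = 152 mm, Ī = 80 000 mm⁴.
Centroid: ȳ = ΣA·y / ΣA = 87.2915 mm.
Transfer each piece to the centroidal x-axis using Ī + A·d² with d = y − 87.2915:
  bottom plate: d = -81.2915 mm → contributes +11 122 124 mm⁴
  web plate: d = -10.2915 mm → contributes +2 755 933 mm⁴
  top plate: d = 64.7085 mm → contributes +10 129 248 mm⁴
Total I = 24 007 305 mm⁴.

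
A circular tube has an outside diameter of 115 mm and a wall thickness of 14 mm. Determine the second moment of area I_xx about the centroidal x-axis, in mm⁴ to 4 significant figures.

Decompose the section into non-overlapping parts with the origin at the bottom-left of its bounding rectangle.
Outer circle: ⌀115, A = 10386.9 mm², y = 57.5 mm, Ī = 8 585 414 mm⁴.
Bore (subtracted): ⌀87, A = 5944.68 mm², y = 57.5 mm, Ī = 2 812 205 mm⁴.
By symmetry the centroid is at mid-height, ȳ = 57.5 mm.
All pieces are centred on the centroidal x-axis, so I = ΣĪ (holes subtracted) = 5 773 210 mm⁴.

I_xx ≈ 5.773 × 10⁶ mm⁴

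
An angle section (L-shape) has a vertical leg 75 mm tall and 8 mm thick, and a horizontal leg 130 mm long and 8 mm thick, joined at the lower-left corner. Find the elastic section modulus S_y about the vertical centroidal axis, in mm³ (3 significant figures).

Treat the section as a set of non-overlapping primitives; coordinates are from the bounding-box lower-left.
Vertical leg: 8 × 75, A = 600 mm², x = 4 mm, Ī = 3 200 mm⁴.
Horizontal leg (remainder): 122 × 8, A = 976 mm², x = 69 mm, Ī = 1 210 565 mm⁴.
Centroid: x̄ = ΣA·x / ΣA = 44.254 mm.
Transfer each piece to the vertical centroidal axis using Ī + A·d² with d = x − 44.254:
  vertical leg: d = -40.254 mm → contributes +975 421 mm⁴
  horizontal leg (remainder): d = 24.746 mm → contributes +1 808 242 mm⁴
Total I = 2 783 664 mm⁴.
Extreme fibre distance c = 85.746 mm; S = I/c = 32 464 mm³.

S_y ≈ 3.25 × 10⁴ mm³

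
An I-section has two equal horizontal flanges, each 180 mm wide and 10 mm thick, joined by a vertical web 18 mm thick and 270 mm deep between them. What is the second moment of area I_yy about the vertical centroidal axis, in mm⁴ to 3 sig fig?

Decompose the section into non-overlapping parts with the origin at the bottom-left of its bounding rectangle.
Bottom flange: 180 × 10, A = 1 800 mm², x = 90 mm, Ī = 4 860 000 mm⁴.
Web: 18 × 270, A = 4 860 mm², x = 90 mm, Ī = 131 220 mm⁴.
Top flange: 180 × 10, A = 1 800 mm², x = 90 mm, Ī = 4 860 000 mm⁴.
By symmetry the centroid is at mid-width, x̄ = 90 mm.
All pieces are centred on the vertical centroidal axis, so I = ΣĪ = 9 851 220 mm⁴.

I_yy ≈ 9.85 × 10⁶ mm⁴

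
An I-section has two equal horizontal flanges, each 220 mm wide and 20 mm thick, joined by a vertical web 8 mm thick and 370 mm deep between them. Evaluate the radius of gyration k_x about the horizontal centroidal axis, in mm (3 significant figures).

k_x ≈ 177 mm

Break the section into simple shapes (no overlaps), measuring from the bottom-left corner of the bounding box.
Bottom flange: 220 × 20, A = 4 400 mm², y = 10 mm, Ī = 146 667 mm⁴.
Web: 8 × 370, A = 2 960 mm², y = 205 mm, Ī = 33 768 667 mm⁴.
Top flange: 220 × 20, A = 4 400 mm², y = 400 mm, Ī = 146 667 mm⁴.
By symmetry the centroid is at mid-height, ȳ = 205 mm.
Transfer each piece to the horizontal centroidal axis using Ī + A·d² with d = y − 205:
  bottom flange: d = -195 mm → contributes +167 456 667 mm⁴
  web: d = 0 mm → contributes +33 768 667 mm⁴
  top flange: d = 195 mm → contributes +167 456 667 mm⁴
Total I = 368 682 000 mm⁴.
Radius of gyration: k = √(I/A) = √(368 682 000 / 11 760) = 177.06 mm.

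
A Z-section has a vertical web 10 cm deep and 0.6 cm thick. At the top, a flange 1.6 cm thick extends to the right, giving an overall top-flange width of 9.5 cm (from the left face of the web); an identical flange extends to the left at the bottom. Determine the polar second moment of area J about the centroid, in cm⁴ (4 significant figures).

J ≈ 1389 cm⁴

Treat the section as a set of non-overlapping primitives; coordinates are from the bounding-box lower-left.
Web: 0.6 × 10, A = 6 cm², y = 5 cm, Ī = 50 cm⁴.
Top flange (beyond web): 8.9 × 1.6, A = 14.24 cm², y = 9.2 cm, Ī = 3.03787 cm⁴.
Bottom flange (beyond web): 8.9 × 1.6, A = 14.24 cm², y = 0.8 cm, Ī = 3.03787 cm⁴.
Centroid: ȳ = ΣA·y / ΣA = 5 cm.
Transfer each piece to the centroidal x-axis using Ī + A·d² with d = y − 5:
  web: d = 0 cm → contributes +50 cm⁴
  top flange (beyond web): d = 4.2 cm → contributes +254.231 cm⁴
  bottom flange (beyond web): d = -4.2 cm → contributes +254.231 cm⁴
Total I = 558.463 cm⁴.
For the y-axis: x̄ = 9.2 cm.
Repeating about the centroidal y-axis gives I_y = 830.752 cm⁴.
Polar second moment: J = I_x + I_y = 1389.21 cm⁴.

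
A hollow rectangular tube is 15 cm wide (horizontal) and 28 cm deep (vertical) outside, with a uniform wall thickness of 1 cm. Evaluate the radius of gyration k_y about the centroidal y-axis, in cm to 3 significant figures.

Split into non-overlapping primitives; take the origin at the lower-left of the bounding box.
Outer rectangle: 15 × 28, A = 420 cm², x = 7.5 cm, Ī = 7 875 cm⁴.
Inner void (subtracted): 13 × 26, A = 338 cm², x = 7.5 cm, Ī = 4760.2 cm⁴.
By symmetry the centroid is at mid-width, x̄ = 7.5 cm.
All pieces are centred on the centroidal y-axis, so I = ΣĪ (holes subtracted) = 3114.8 cm⁴.
Radius of gyration: k = √(I/A) = √(3114.8 / 82) = 6.1633 cm.

k_y ≈ 6.16 cm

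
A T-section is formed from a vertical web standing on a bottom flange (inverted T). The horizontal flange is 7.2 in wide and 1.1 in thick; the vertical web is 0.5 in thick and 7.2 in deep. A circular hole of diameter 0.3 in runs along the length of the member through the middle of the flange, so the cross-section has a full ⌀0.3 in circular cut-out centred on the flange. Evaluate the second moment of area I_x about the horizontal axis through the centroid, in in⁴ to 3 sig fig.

I_x ≈ 58.9 in⁴

Split into non-overlapping primitives; take the origin at the lower-left of the bounding box.
Flange: 7.2 × 1.1, A = 7.92 in², y = 0.55 in, Ī = 0.7986 in⁴.
Web: 0.5 × 7.2, A = 3.6 in², y = 4.7 in, Ī = 15.552 in⁴.
Hole (subtracted): ⌀0.3, A = 0.070686 in², y = 0.55 in, Ī = 0.00039761 in⁴.
Centroid: ȳ = ΣA·y / ΣA = 1.8549 in.
Transfer each piece to the horizontal axis through the centroid using Ī + A·d² with d = y − 1.8549:
  flange: d = -1.3049 in → contributes +14.284 in⁴
  web: d = 2.8451 in → contributes +44.693 in⁴
  hole: d = -1.3049 in → contributes −0.12076 in⁴
Total I = 58.856 in⁴.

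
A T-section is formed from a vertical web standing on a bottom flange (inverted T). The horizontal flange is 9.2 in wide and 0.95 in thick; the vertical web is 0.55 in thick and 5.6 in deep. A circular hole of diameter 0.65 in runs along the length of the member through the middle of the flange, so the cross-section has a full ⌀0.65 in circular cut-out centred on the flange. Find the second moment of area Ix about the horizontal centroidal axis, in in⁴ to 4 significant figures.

Ix ≈ 32.88 in⁴

Break the section into simple shapes (no overlaps), measuring from the bottom-left corner of the bounding box.
Flange: 9.2 × 0.95, A = 8.74 in², y = 0.475 in, Ī = 0.657321 in⁴.
Web: 0.55 × 5.6, A = 3.08 in², y = 3.75 in, Ī = 8.04907 in⁴.
Hole (subtracted): ⌀0.65, A = 0.331831 in², y = 0.475 in, Ī = 0.00876241 in⁴.
Centroid: ȳ = ΣA·y / ΣA = 1.35303 in.
Transfer each piece to the horizontal centroidal axis using Ī + A·d² with d = y − 1.35303:
  flange: d = -0.878034 in → contributes +7.39536 in⁴
  web: d = 2.39697 in → contributes +25.745 in⁴
  hole: d = -0.878034 in → contributes −0.264585 in⁴
Total I = 32.8758 in⁴.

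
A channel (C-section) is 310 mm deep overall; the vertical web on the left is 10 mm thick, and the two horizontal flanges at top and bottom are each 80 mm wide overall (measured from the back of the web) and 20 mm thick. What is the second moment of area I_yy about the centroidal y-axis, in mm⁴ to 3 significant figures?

Break the section into simple shapes (no overlaps), measuring from the bottom-left corner of the bounding box.
Web: 10 × 310, A = 3 100 mm², x = 5 mm, Ī = 25 833 mm⁴.
Top flange (beyond web): 70 × 20, A = 1 400 mm², x = 45 mm, Ī = 571 667 mm⁴.
Bottom flange (beyond web): 70 × 20, A = 1 400 mm², x = 45 mm, Ī = 571 667 mm⁴.
Centroid: x̄ = ΣA·x / ΣA = 23.983 mm.
Transfer each piece to the centroidal y-axis using Ī + A·d² with d = x − 23.983:
  web: d = -18.983 mm → contributes +1 142 938 mm⁴
  top flange (beyond web): d = 21.017 mm → contributes +1 190 064 mm⁴
  bottom flange (beyond web): d = 21.017 mm → contributes +1 190 064 mm⁴
Total I = 3 523 065 mm⁴.

I_yy ≈ 3.52 × 10⁶ mm⁴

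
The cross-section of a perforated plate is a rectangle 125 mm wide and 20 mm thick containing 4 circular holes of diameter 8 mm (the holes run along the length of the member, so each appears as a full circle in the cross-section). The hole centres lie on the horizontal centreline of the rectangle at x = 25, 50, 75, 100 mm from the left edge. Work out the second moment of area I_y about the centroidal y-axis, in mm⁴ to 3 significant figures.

I_y ≈ 3.10 × 10⁶ mm⁴

Split into non-overlapping primitives; take the origin at the lower-left of the bounding box.
Plate: 125 × 20, A = 2 500 mm², x = 62.5 mm, Ī = 3 255 208 mm⁴.
Hole 1 (subtracted): ⌀8, A = 50.265 mm², x = 25 mm, Ī = 201.06 mm⁴.
Hole 2 (subtracted): ⌀8, A = 50.265 mm², x = 50 mm, Ī = 201.06 mm⁴.
Hole 3 (subtracted): ⌀8, A = 50.265 mm², x = 75 mm, Ī = 201.06 mm⁴.
Hole 4 (subtracted): ⌀8, A = 50.265 mm², x = 100 mm, Ī = 201.06 mm⁴.
By symmetry the centroid is at mid-width, x̄ = 62.5 mm.
Transfer each piece to the centroidal y-axis using Ī + A·d² with d = x − 62.5:
  plate: d = 0 mm → contributes +3 255 208 mm⁴
  hole 1: d = -37.5 mm → contributes −70 887 mm⁴
  hole 2: d = -12.5 mm → contributes −8 055 mm⁴
  hole 3: d = 12.5 mm → contributes −8 055 mm⁴
  hole 4: d = 37.5 mm → contributes −70 887 mm⁴
Total I = 3 097 324 mm⁴.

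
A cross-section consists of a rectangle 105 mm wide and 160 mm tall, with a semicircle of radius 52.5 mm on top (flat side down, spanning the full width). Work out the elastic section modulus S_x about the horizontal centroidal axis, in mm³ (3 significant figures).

S_x ≈ 6.52 × 10⁵ mm³

Decompose the section into non-overlapping parts with the origin at the bottom-left of its bounding rectangle.
Rectangular body: 105 × 160, A = 16 800 mm², y = 80 mm, Ī = 35 840 000 mm⁴.
Semicircular cap: semicircle r = 52.5, A = 4329.5 mm², y = 182.28 mm, Ī = 833 814 mm⁴.
Centroid: ȳ = ΣA·y / ΣA = 100.96 mm.
Transfer each piece to the horizontal centroidal axis using Ī + A·d² with d = y − 100.96:
  rectangular body: d = -20.958 mm → contributes +43 219 099 mm⁴
  semicircular cap: d = 81.324 mm → contributes +29 467 293 mm⁴
Total I = 72 686 391 mm⁴.
Extreme fibre distance c = 111.54 mm; S = I/c = 651 650 mm³.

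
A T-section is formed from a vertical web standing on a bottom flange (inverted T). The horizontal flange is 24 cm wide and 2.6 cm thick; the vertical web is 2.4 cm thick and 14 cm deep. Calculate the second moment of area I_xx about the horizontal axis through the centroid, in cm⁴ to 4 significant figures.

Decompose the section into non-overlapping parts with the origin at the bottom-left of its bounding rectangle.
Flange: 24 × 2.6, A = 62.4 cm², y = 1.3 cm, Ī = 35.152 cm⁴.
Web: 2.4 × 14, A = 33.6 cm², y = 9.6 cm, Ī = 548.8 cm⁴.
Centroid: ȳ = ΣA·y / ΣA = 4.205 cm.
Transfer each piece to the horizontal axis through the centroid using Ī + A·d² with d = y − 4.205:
  flange: d = -2.905 cm → contributes +561.747 cm⁴
  web: d = 5.395 cm → contributes +1526.76 cm⁴
Total I = 2088.51 cm⁴.

I_xx ≈ 2089 cm⁴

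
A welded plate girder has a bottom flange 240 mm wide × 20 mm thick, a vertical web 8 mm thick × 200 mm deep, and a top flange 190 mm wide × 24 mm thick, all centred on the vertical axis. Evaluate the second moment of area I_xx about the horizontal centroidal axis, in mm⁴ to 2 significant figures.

Split into non-overlapping primitives; take the origin at the lower-left of the bounding box.
Bottom plate: 240 × 20, A = 4 800 mm², y = 10 mm, Ī = 160 000 mm⁴.
Web plate: 8 × 200, A = 1 600 mm², y = 120 mm, Ī = 5 333 333 mm⁴.
Top plate: 190 × 24, A = 4 560 mm², y = 232 mm, Ī = 218 880 mm⁴.
Centroid: ȳ = ΣA·y / ΣA = 118.4 mm.
Transfer each piece to the horizontal centroidal axis using Ī + A·d² with d = y − 118.4:
  bottom plate: d = -108.4 mm → contributes +56 586 998 mm⁴
  web plate: d = 1.577 mm → contributes +5 337 311 mm⁴
  top plate: d = 113.6 mm → contributes +59 041 301 mm⁴
Total I = 120 965 609 mm⁴.

I_xx ≈ 1.2 × 10⁸ mm⁴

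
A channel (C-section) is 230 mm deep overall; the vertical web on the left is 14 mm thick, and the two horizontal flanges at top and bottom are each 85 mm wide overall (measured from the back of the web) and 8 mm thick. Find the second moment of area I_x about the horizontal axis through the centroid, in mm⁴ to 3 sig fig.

Decompose the section into non-overlapping parts with the origin at the bottom-left of its bounding rectangle.
Web: 14 × 230, A = 3 220 mm², y = 115 mm, Ī = 14 194 833 mm⁴.
Top flange (beyond web): 71 × 8, A = 568 mm², y = 226 mm, Ī = 3029.3 mm⁴.
Bottom flange (beyond web): 71 × 8, A = 568 mm², y = 4 mm, Ī = 3029.3 mm⁴.
By symmetry the centroid is at mid-height, ȳ = 115 mm.
Transfer each piece to the horizontal axis through the centroid using Ī + A·d² with d = y − 115:
  web: d = 0 mm → contributes +14 194 833 mm⁴
  top flange (beyond web): d = 111 mm → contributes +7 001 357 mm⁴
  bottom flange (beyond web): d = -111 mm → contributes +7 001 357 mm⁴
Total I = 28 197 548 mm⁴.

I_x ≈ 2.82 × 10⁷ mm⁴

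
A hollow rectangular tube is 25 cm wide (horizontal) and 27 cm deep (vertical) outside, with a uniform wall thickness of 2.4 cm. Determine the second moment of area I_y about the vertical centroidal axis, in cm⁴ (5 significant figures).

Split into non-overlapping primitives; take the origin at the lower-left of the bounding box.
Outer rectangle: 25 × 27, A = 675 cm², x = 12.5 cm, Ī = 35156.25 cm⁴.
Inner void (subtracted): 20.2 × 22.2, A = 448.44 cm², x = 12.5 cm, Ī = 15248.45 cm⁴.
By symmetry the centroid is at mid-width, x̄ = 12.5 cm.
All pieces are centred on the vertical centroidal axis, so I = ΣĪ (holes subtracted) = 19907.8 cm⁴.

I_y ≈ 1.9908 × 10⁴ cm⁴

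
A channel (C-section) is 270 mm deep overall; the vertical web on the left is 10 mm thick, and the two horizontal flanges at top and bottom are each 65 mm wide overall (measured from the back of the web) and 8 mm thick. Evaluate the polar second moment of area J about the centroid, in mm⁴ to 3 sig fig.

Treat the section as a set of non-overlapping primitives; coordinates are from the bounding-box lower-left.
Web: 10 × 270, A = 2 700 mm², y = 135 mm, Ī = 16 402 500 mm⁴.
Top flange (beyond web): 55 × 8, A = 440 mm², y = 266 mm, Ī = 2346.7 mm⁴.
Bottom flange (beyond web): 55 × 8, A = 440 mm², y = 4 mm, Ī = 2346.7 mm⁴.
By symmetry the centroid is at mid-height, ȳ = 135 mm.
Transfer each piece to the centroidal x-axis using Ī + A·d² with d = y − 135:
  web: d = 0 mm → contributes +16 402 500 mm⁴
  top flange (beyond web): d = 131 mm → contributes +7 553 187 mm⁴
  bottom flange (beyond web): d = -131 mm → contributes +7 553 187 mm⁴
Total I = 31 508 873 mm⁴.
For the y-axis: x̄ = 12.989 mm.
Repeating about the centroidal y-axis gives I_y = 945 353 mm⁴.
Polar second moment: J = I_x + I_y = 32 454 226 mm⁴.

J ≈ 3.25 × 10⁷ mm⁴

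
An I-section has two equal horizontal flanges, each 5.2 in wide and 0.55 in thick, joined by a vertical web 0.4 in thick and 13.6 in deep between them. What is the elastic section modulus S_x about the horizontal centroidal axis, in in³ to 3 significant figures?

S_x ≈ 50.4 in³

Decompose the section into non-overlapping parts with the origin at the bottom-left of its bounding rectangle.
Bottom flange: 5.2 × 0.55, A = 2.86 in², y = 0.275 in, Ī = 0.072096 in⁴.
Web: 0.4 × 13.6, A = 5.44 in², y = 7.35 in, Ī = 83.849 in⁴.
Top flange: 5.2 × 0.55, A = 2.86 in², y = 14.425 in, Ī = 0.072096 in⁴.
By symmetry the centroid is at mid-height, ȳ = 7.35 in.
Transfer each piece to the horizontal centroidal axis using Ī + A·d² with d = y − 7.35:
  bottom flange: d = -7.075 in → contributes +143.23 in⁴
  web: d = 0 in → contributes +83.849 in⁴
  top flange: d = 7.075 in → contributes +143.23 in⁴
Total I = 370.31 in⁴.
Extreme fibre distance c = 7.35 in; S = I/c = 50.382 in³.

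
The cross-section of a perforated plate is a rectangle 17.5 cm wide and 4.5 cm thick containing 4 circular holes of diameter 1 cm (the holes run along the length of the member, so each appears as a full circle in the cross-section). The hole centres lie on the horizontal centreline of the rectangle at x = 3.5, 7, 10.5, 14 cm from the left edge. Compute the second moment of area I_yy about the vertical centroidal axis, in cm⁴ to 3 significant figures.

Treat the section as a set of non-overlapping primitives; coordinates are from the bounding-box lower-left.
Plate: 17.5 × 4.5, A = 78.75 cm², x = 8.75 cm, Ī = 2009.8 cm⁴.
Hole 1 (subtracted): ⌀1, A = 0.7854 cm², x = 3.5 cm, Ī = 0.049087 cm⁴.
Hole 2 (subtracted): ⌀1, A = 0.7854 cm², x = 7 cm, Ī = 0.049087 cm⁴.
Hole 3 (subtracted): ⌀1, A = 0.7854 cm², x = 10.5 cm, Ī = 0.049087 cm⁴.
Hole 4 (subtracted): ⌀1, A = 0.7854 cm², x = 14 cm, Ī = 0.049087 cm⁴.
By symmetry the centroid is at mid-width, x̄ = 8.75 cm.
Transfer each piece to the vertical centroidal axis using Ī + A·d² with d = x − 8.75:
  plate: d = 0 cm → contributes +2009.8 cm⁴
  hole 1: d = -5.25 cm → contributes −21.697 cm⁴
  hole 2: d = -1.75 cm → contributes −2.4544 cm⁴
  hole 3: d = 1.75 cm → contributes −2.4544 cm⁴
  hole 4: d = 5.25 cm → contributes −21.697 cm⁴
Total I = 1961.5 cm⁴.

I_yy ≈ 1960 cm⁴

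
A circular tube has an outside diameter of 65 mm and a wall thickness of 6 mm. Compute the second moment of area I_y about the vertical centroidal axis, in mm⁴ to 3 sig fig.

I_y ≈ 4.89 × 10⁵ mm⁴

Split into non-overlapping primitives; take the origin at the lower-left of the bounding box.
Outer circle: ⌀65, A = 3318.3 mm², x = 32.5 mm, Ī = 876 241 mm⁴.
Bore (subtracted): ⌀53, A = 2206.2 mm², x = 32.5 mm, Ī = 387 323 mm⁴.
By symmetry the centroid is at mid-width, x̄ = 32.5 mm.
All pieces are centred on the vertical centroidal axis, so I = ΣĪ (holes subtracted) = 488 917 mm⁴.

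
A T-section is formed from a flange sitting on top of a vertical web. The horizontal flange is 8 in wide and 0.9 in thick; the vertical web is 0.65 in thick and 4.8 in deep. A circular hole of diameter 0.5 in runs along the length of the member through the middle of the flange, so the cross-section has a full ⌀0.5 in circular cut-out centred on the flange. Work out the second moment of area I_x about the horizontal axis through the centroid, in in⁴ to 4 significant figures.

Break the section into simple shapes (no overlaps), measuring from the bottom-left corner of the bounding box.
Flange: 8 × 0.9, A = 7.2 in², y = 5.25 in, Ī = 0.486 in⁴.
Web: 0.65 × 4.8, A = 3.12 in², y = 2.4 in, Ī = 5.9904 in⁴.
Hole (subtracted): ⌀0.5, A = 0.19635 in², y = 5.25 in, Ī = 0.00306796 in⁴.
Centroid: ȳ = ΣA·y / ΣA = 4.37166 in.
Transfer each piece to the horizontal axis through the centroid using Ī + A·d² with d = y − 4.37166:
  flange: d = 0.878339 in → contributes +6.04066 in⁴
  web: d = -1.97166 in → contributes +18.1192 in⁴
  hole: d = 0.878339 in → contributes −0.154548 in⁴
Total I = 24.0053 in⁴.

I_x ≈ 24.01 in⁴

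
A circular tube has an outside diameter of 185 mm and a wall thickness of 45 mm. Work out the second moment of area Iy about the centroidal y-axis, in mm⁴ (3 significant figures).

Treat the section as a set of non-overlapping primitives; coordinates are from the bounding-box lower-left.
Outer circle: ⌀185, A = 26 880 mm², x = 92.5 mm, Ī = 57 498 539 mm⁴.
Bore (subtracted): ⌀95, A = 7088.2 mm², x = 92.5 mm, Ī = 3 998 198 mm⁴.
By symmetry the centroid is at mid-width, x̄ = 92.5 mm.
All pieces are centred on the centroidal y-axis, so I = ΣĪ (holes subtracted) = 53 500 341 mm⁴.

Iy ≈ 5.35 × 10⁷ mm⁴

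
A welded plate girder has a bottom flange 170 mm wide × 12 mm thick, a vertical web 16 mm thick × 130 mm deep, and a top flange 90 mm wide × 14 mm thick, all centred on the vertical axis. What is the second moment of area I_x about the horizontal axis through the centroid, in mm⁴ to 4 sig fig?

Treat the section as a set of non-overlapping primitives; coordinates are from the bounding-box lower-left.
Bottom plate: 170 × 12, A = 2 040 mm², y = 6 mm, Ī = 24 480 mm⁴.
Web plate: 16 × 130, A = 2 080 mm², y = 77 mm, Ī = 2 929 333 mm⁴.
Top plate: 90 × 14, A = 1 260 mm², y = 149 mm, Ī = 20 580 mm⁴.
Centroid: ȳ = ΣA·y / ΣA = 66.9405 mm.
Transfer each piece to the horizontal axis through the centroid using Ī + A·d² with d = y − 66.9405:
  bottom plate: d = -60.9405 mm → contributes +7 600 524 mm⁴
  web plate: d = 10.0595 mm → contributes +3 139 815 mm⁴
  top plate: d = 82.0595 mm → contributes +8 505 115 mm⁴
Total I = 19 245 454 mm⁴.

I_x ≈ 1.925 × 10⁷ mm⁴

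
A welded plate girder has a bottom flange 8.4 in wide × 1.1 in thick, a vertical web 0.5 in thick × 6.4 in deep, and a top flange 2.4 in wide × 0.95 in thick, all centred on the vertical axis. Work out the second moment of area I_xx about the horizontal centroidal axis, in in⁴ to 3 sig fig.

I_xx ≈ 126 in⁴

Split into non-overlapping primitives; take the origin at the lower-left of the bounding box.
Bottom plate: 8.4 × 1.1, A = 9.24 in², y = 0.55 in, Ī = 0.9317 in⁴.
Web plate: 0.5 × 6.4, A = 3.2 in², y = 4.3 in, Ī = 10.923 in⁴.
Top plate: 2.4 × 0.95, A = 2.28 in², y = 7.975 in, Ī = 0.17148 in⁴.
Centroid: ȳ = ΣA·y / ΣA = 2.5153 in.
Transfer each piece to the horizontal centroidal axis using Ī + A·d² with d = y − 2.5153:
  bottom plate: d = -1.9653 in → contributes +36.62 in⁴
  web plate: d = 1.7847 in → contributes +21.115 in⁴
  top plate: d = 5.4597 in → contributes +68.135 in⁴
Total I = 125.87 in⁴.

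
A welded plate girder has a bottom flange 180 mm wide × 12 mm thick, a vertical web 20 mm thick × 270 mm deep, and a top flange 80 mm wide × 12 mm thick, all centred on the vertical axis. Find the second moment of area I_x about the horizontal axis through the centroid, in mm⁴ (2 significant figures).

I_x ≈ 9.2 × 10⁷ mm⁴

Treat the section as a set of non-overlapping primitives; coordinates are from the bounding-box lower-left.
Bottom plate: 180 × 12, A = 2 160 mm², y = 6 mm, Ī = 25 920 mm⁴.
Web plate: 20 × 270, A = 5 400 mm², y = 147 mm, Ī = 32 805 000 mm⁴.
Top plate: 80 × 12, A = 960 mm², y = 288 mm, Ī = 11 520 mm⁴.
Centroid: ȳ = ΣA·y / ΣA = 127.1 mm.
Transfer each piece to the horizontal axis through the centroid using Ī + A·d² with d = y − 127.1:
  bottom plate: d = -121.1 mm → contributes +31 724 145 mm⁴
  web plate: d = 19.86 mm → contributes +34 934 685 mm⁴
  top plate: d = 160.9 mm → contributes +24 852 161 mm⁴
Total I = 91 510 991 mm⁴.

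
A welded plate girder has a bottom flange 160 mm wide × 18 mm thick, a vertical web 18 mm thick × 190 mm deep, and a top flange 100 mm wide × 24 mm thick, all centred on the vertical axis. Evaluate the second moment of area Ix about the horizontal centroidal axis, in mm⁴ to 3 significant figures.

Ix ≈ 6.89 × 10⁷ mm⁴

Break the section into simple shapes (no overlaps), measuring from the bottom-left corner of the bounding box.
Bottom plate: 160 × 18, A = 2 880 mm², y = 9 mm, Ī = 77 760 mm⁴.
Web plate: 18 × 190, A = 3 420 mm², y = 113 mm, Ī = 10 288 500 mm⁴.
Top plate: 100 × 24, A = 2 400 mm², y = 220 mm, Ī = 115 200 mm⁴.
Centroid: ȳ = ΣA·y / ΣA = 108.09 mm.
Transfer each piece to the horizontal centroidal axis using Ī + A·d² with d = y − 108.09:
  bottom plate: d = -99.09 mm → contributes +28 355 788 mm⁴
  web plate: d = 4.9103 mm → contributes +10 370 961 mm⁴
  top plate: d = 111.91 mm → contributes +30 172 621 mm⁴
Total I = 68 899 370 mm⁴.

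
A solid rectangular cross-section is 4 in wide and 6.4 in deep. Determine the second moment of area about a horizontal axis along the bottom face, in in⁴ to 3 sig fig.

The section: 4 × 6.4, A = 25.6 in², y = 3.2 in, Ī = 87.381 in⁴.
Transfer it to the bottom edge using Ī + A·d² with d = y − 0:
  the section: d = 3.2 in → contributes +349.53 in⁴
Total I = 349.53 in⁴.

I_base ≈ 350 in⁴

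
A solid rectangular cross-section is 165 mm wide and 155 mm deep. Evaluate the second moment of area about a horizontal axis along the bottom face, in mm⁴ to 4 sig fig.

I_base ≈ 2.048 × 10⁸ mm⁴

The section: 165 × 155, A = 25 575 mm², y = 77.5 mm, Ī = 51 203 281 mm⁴.
Transfer it to a horizontal axis along the bottom face using Ī + A·d² with d = y − 0:
  the section: d = 77.5 mm → contributes +204 813 125 mm⁴
Total I = 204 813 125 mm⁴.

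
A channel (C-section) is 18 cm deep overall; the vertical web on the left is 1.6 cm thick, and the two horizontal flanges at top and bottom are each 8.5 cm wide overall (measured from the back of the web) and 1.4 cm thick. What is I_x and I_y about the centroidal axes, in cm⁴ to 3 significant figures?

I_x ≈ 2110 cm⁴, I_y ≈ 292 cm⁴

Split into non-overlapping primitives; take the origin at the lower-left of the bounding box.
Web: 1.6 × 18, A = 28.8 cm², y = 9 cm, Ī = 777.6 cm⁴.
Top flange (beyond web): 6.9 × 1.4, A = 9.66 cm², y = 17.3 cm, Ī = 1.5778 cm⁴.
Bottom flange (beyond web): 6.9 × 1.4, A = 9.66 cm², y = 0.7 cm, Ī = 1.5778 cm⁴.
By symmetry the centroid is at mid-height, ȳ = 9 cm.
Transfer each piece to the centroidal x-axis using Ī + A·d² with d = y − 9:
  web: d = 0 cm → contributes +777.6 cm⁴
  top flange (beyond web): d = 8.3 cm → contributes +667.06 cm⁴
  bottom flange (beyond web): d = -8.3 cm → contributes +667.06 cm⁴
Total I = 2111.7 cm⁴.
For the y-axis: x̄ = 2.5064 cm.
Repeating about the centroidal y-axis gives I_y = 291.65 cm⁴.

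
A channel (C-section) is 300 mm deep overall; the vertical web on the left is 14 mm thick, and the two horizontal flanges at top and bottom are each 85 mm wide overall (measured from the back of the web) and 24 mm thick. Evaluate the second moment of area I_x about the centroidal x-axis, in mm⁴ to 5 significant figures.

Decompose the section into non-overlapping parts with the origin at the bottom-left of its bounding rectangle.
Web: 14 × 300, A = 4 200 mm², y = 150 mm, Ī = 31 500 000 mm⁴.
Top flange (beyond web): 71 × 24, A = 1 704 mm², y = 288 mm, Ī = 81 792 mm⁴.
Bottom flange (beyond web): 71 × 24, A = 1 704 mm², y = 12 mm, Ī = 81 792 mm⁴.
By symmetry the centroid is at mid-height, ȳ = 150 mm.
Transfer each piece to the centroidal x-axis using Ī + A·d² with d = y − 150:
  web: d = 0 mm → contributes +31 500 000 mm⁴
  top flange (beyond web): d = 138 mm → contributes +32 532 768 mm⁴
  bottom flange (beyond web): d = -138 mm → contributes +32 532 768 mm⁴
Total I = 96 565 536 mm⁴.

I_x ≈ 9.6566 × 10⁷ mm⁴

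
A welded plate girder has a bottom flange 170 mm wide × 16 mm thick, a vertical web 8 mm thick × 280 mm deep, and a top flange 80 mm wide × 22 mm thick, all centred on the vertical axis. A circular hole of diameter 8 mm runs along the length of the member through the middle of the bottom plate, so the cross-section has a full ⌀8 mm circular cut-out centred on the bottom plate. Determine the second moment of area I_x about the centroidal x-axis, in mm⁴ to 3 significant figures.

I_x ≈ 1.11 × 10⁸ mm⁴

Break the section into simple shapes (no overlaps), measuring from the bottom-left corner of the bounding box.
Bottom plate: 170 × 16, A = 2 720 mm², y = 8 mm, Ī = 58 027 mm⁴.
Web plate: 8 × 280, A = 2 240 mm², y = 156 mm, Ī = 14 634 667 mm⁴.
Top plate: 80 × 22, A = 1 760 mm², y = 307 mm, Ī = 70 987 mm⁴.
Hole (subtracted): ⌀8, A = 50.265 mm², y = 8 mm, Ī = 201.06 mm⁴.
Centroid: ȳ = ΣA·y / ΣA = 136.6 mm.
Transfer each piece to the centroidal x-axis using Ī + A·d² with d = y − 136.6:
  bottom plate: d = -128.6 mm → contributes +45 044 649 mm⁴
  web plate: d = 19.395 mm → contributes +15 477 294 mm⁴
  top plate: d = 170.4 mm → contributes +51 171 738 mm⁴
  hole: d = -128.6 mm → contributes −831 552 mm⁴
Total I = 110 862 129 mm⁴.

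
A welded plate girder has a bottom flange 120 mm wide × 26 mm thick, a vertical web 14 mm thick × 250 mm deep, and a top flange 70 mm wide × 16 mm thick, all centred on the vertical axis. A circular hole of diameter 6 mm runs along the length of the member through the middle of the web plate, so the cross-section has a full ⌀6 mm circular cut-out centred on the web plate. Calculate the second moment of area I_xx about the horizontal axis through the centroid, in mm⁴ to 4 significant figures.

I_xx ≈ 8.737 × 10⁷ mm⁴

Treat the section as a set of non-overlapping primitives; coordinates are from the bounding-box lower-left.
Bottom plate: 120 × 26, A = 3 120 mm², y = 13 mm, Ī = 175 760 mm⁴.
Web plate: 14 × 250, A = 3 500 mm², y = 151 mm, Ī = 18 229 167 mm⁴.
Top plate: 70 × 16, A = 1 120 mm², y = 284 mm, Ī = 23893.3 mm⁴.
Hole (subtracted): ⌀6, A = 28.2743 mm², y = 151 mm, Ī = 63.6173 mm⁴.
Centroid: ȳ = ΣA·y / ΣA = 114.484 mm.
Transfer each piece to the horizontal axis through the centroid using Ī + A·d² with d = y − 114.484:
  bottom plate: d = -101.484 mm → contributes +32 308 760 mm⁴
  web plate: d = 36.5158 mm → contributes +22 896 085 mm⁴
  top plate: d = 169.516 mm → contributes +32 207 781 mm⁴
  hole: d = 36.5158 mm → contributes −37764.8 mm⁴
Total I = 87 374 861 mm⁴.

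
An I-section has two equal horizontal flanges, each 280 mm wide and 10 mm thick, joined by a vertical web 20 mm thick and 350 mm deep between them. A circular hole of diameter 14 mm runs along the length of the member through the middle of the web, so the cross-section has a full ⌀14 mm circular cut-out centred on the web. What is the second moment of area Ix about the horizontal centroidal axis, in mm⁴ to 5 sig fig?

Split into non-overlapping primitives; take the origin at the lower-left of the bounding box.
Bottom flange: 280 × 10, A = 2 800 mm², y = 5 mm, Ī = 23333.33 mm⁴.
Web: 20 × 350, A = 7 000 mm², y = 185 mm, Ī = 71 458 333 mm⁴.
Top flange: 280 × 10, A = 2 800 mm², y = 365 mm, Ī = 23333.33 mm⁴.
Hole (subtracted): ⌀14, A = 153.938 mm², y = 185 mm, Ī = 1885.741 mm⁴.
By symmetry the centroid is at mid-height, ȳ = 185 mm.
Transfer each piece to the horizontal centroidal axis using Ī + A·d² with d = y − 185:
  bottom flange: d = -180 mm → contributes +90 743 333 mm⁴
  web: d = 0 mm → contributes +71 458 333 mm⁴
  top flange: d = 180 mm → contributes +90 743 333 mm⁴
  hole: d = 0 mm → contributes −1885.741 mm⁴
Total I = 252 943 114 mm⁴.

Ix ≈ 2.5294 × 10⁸ mm⁴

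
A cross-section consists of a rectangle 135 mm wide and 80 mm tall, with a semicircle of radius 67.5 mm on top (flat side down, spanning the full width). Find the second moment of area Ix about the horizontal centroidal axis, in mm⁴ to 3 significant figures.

Ix ≈ 2.83 × 10⁷ mm⁴

Decompose the section into non-overlapping parts with the origin at the bottom-left of its bounding rectangle.
Rectangular body: 135 × 80, A = 10 800 mm², y = 40 mm, Ī = 5 760 000 mm⁴.
Semicircular cap: semicircle r = 67.5, A = 7156.9 mm², y = 108.65 mm, Ī = 2 278 490 mm⁴.
Centroid: ȳ = ΣA·y / ΣA = 67.36 mm.
Transfer each piece to the horizontal centroidal axis using Ī + A·d² with d = y − 67.36:
  rectangular body: d = -27.36 mm → contributes +13 844 781 mm⁴
  semicircular cap: d = 41.288 mm → contributes +14 478 625 mm⁴
Total I = 28 323 406 mm⁴.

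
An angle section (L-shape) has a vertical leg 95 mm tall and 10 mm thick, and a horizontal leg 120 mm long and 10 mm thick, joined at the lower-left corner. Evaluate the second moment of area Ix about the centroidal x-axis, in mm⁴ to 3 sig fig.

Ix ≈ 1.64 × 10⁶ mm⁴

Break the section into simple shapes (no overlaps), measuring from the bottom-left corner of the bounding box.
Vertical leg: 10 × 95, A = 950 mm², y = 47.5 mm, Ī = 714 479 mm⁴.
Horizontal leg (remainder): 110 × 10, A = 1 100 mm², y = 5 mm, Ī = 9166.7 mm⁴.
Centroid: ȳ = ΣA·y / ΣA = 24.695 mm.
Transfer each piece to the centroidal x-axis using Ī + A·d² with d = y − 24.695:
  vertical leg: d = 22.805 mm → contributes +1 208 539 mm⁴
  horizontal leg (remainder): d = -19.695 mm → contributes +435 854 mm⁴
Total I = 1 644 393 mm⁴.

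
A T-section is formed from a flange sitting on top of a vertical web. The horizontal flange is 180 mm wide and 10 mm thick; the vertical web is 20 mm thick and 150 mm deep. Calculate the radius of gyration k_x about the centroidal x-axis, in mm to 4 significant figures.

k_x ≈ 51.72 mm

Decompose the section into non-overlapping parts with the origin at the bottom-left of its bounding rectangle.
Flange: 180 × 10, A = 1 800 mm², y = 155 mm, Ī = 15 000 mm⁴.
Web: 20 × 150, A = 3 000 mm², y = 75 mm, Ī = 5 625 000 mm⁴.
Centroid: ȳ = ΣA·y / ΣA = 105 mm.
Transfer each piece to the centroidal x-axis using Ī + A·d² with d = y − 105:
  flange: d = 50 mm → contributes +4 515 000 mm⁴
  web: d = -30 mm → contributes +8 325 000 mm⁴
Total I = 12 840 000 mm⁴.
Radius of gyration: k = √(I/A) = √(12 840 000 / 4 800) = 51.7204 mm.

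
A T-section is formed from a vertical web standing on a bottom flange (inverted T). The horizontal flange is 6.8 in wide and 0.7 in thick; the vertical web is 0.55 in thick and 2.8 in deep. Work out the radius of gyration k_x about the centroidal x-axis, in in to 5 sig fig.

k_x ≈ 0.86958 in

Treat the section as a set of non-overlapping primitives; coordinates are from the bounding-box lower-left.
Flange: 6.8 × 0.7, A = 4.76 in², y = 0.35 in, Ī = 0.1943667 in⁴.
Web: 0.55 × 2.8, A = 1.54 in², y = 2.1 in, Ī = 1.006133 in⁴.
Centroid: ȳ = ΣA·y / ΣA = 0.7777778 in.
Transfer each piece to the centroidal x-axis using Ī + A·d² with d = y − 0.7777778:
  flange: d = -0.4277778 in → contributes +1.065417 in⁴
  web: d = 1.322222 in → contributes +3.698472 in⁴
Total I = 4.763889 in⁴.
Radius of gyration: k = √(I/A) = √(4.763889 / 6.3) = 0.869582 in.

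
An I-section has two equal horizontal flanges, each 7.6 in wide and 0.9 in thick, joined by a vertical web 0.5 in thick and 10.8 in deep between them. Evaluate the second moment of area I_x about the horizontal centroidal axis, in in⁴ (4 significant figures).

Treat the section as a set of non-overlapping primitives; coordinates are from the bounding-box lower-left.
Bottom flange: 7.6 × 0.9, A = 6.84 in², y = 0.45 in, Ī = 0.4617 in⁴.
Web: 0.5 × 10.8, A = 5.4 in², y = 6.3 in, Ī = 52.488 in⁴.
Top flange: 7.6 × 0.9, A = 6.84 in², y = 12.15 in, Ī = 0.4617 in⁴.
By symmetry the centroid is at mid-height, ȳ = 6.3 in.
Transfer each piece to the horizontal centroidal axis using Ī + A·d² with d = y − 6.3:
  bottom flange: d = -5.85 in → contributes +234.544 in⁴
  web: d = 0 in → contributes +52.488 in⁴
  top flange: d = 5.85 in → contributes +234.544 in⁴
Total I = 521.575 in⁴.

I_x ≈ 521.6 in⁴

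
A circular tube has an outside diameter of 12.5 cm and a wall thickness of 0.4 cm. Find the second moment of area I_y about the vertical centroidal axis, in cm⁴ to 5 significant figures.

I_y ≈ 278.58 cm⁴

Decompose the section into non-overlapping parts with the origin at the bottom-left of its bounding rectangle.
Outer circle: ⌀12.5, A = 122.7185 cm², x = 6.25 cm, Ī = 1198.422 cm⁴.
Bore (subtracted): ⌀11.7, A = 107.5132 cm², x = 6.25 cm, Ī = 919.8422 cm⁴.
By symmetry the centroid is at mid-width, x̄ = 6.25 cm.
All pieces are centred on the vertical centroidal axis, so I = ΣĪ (holes subtracted) = 278.5803 cm⁴.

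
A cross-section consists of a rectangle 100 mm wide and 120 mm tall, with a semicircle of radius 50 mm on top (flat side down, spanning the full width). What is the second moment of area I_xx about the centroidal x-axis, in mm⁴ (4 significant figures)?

Decompose the section into non-overlapping parts with the origin at the bottom-left of its bounding rectangle.
Rectangular body: 100 × 120, A = 12 000 mm², y = 60 mm, Ī = 14 400 000 mm⁴.
Semicircular cap: semicircle r = 50, A = 3926.99 mm², y = 141.221 mm, Ī = 685 981 mm⁴.
Centroid: ȳ = ΣA·y / ΣA = 80.0259 mm.
Transfer each piece to the centroidal x-axis using Ī + A·d² with d = y − 80.0259:
  rectangular body: d = -20.0259 mm → contributes +19 212 454 mm⁴
  semicircular cap: d = 61.1947 mm → contributes +15 391 757 mm⁴
Total I = 34 604 211 mm⁴.

I_xx ≈ 3.460 × 10⁷ mm⁴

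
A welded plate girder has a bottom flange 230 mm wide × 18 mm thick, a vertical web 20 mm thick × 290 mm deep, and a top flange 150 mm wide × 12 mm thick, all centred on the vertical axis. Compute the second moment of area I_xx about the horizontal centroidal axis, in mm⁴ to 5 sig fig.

I_xx ≈ 1.6861 × 10⁸ mm⁴

Decompose the section into non-overlapping parts with the origin at the bottom-left of its bounding rectangle.
Bottom plate: 230 × 18, A = 4 140 mm², y = 9 mm, Ī = 111 780 mm⁴.
Web plate: 20 × 290, A = 5 800 mm², y = 163 mm, Ī = 40 648 333 mm⁴.
Top plate: 150 × 12, A = 1 800 mm², y = 314 mm, Ī = 21 600 mm⁴.
Centroid: ȳ = ΣA·y / ΣA = 131.845 mm.
Transfer each piece to the horizontal centroidal axis using Ī + A·d² with d = y − 131.845:
  bottom plate: d = -122.845 mm → contributes +62 588 055 mm⁴
  web plate: d = 31.15503 mm → contributes +46 278 020 mm⁴
  top plate: d = 182.155 mm → contributes +59 746 416 mm⁴
Total I = 168 612 491 mm⁴.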